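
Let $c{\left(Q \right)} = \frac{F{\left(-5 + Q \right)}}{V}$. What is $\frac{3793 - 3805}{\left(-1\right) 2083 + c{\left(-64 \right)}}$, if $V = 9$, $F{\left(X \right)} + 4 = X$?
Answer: $\frac{27}{4705} \approx 0.0057386$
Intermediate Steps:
$F{\left(X \right)} = -4 + X$
$c{\left(Q \right)} = -1 + \frac{Q}{9}$ ($c{\left(Q \right)} = \frac{-4 + \left(-5 + Q\right)}{9} = \left(-9 + Q\right) \frac{1}{9} = -1 + \frac{Q}{9}$)
$\frac{3793 - 3805}{\left(-1\right) 2083 + c{\left(-64 \right)}} = \frac{3793 - 3805}{\left(-1\right) 2083 + \left(-1 + \frac{1}{9} \left(-64\right)\right)} = - \frac{12}{-2083 - \frac{73}{9}} = - \frac{12}{- \frac{18820}{9}} = \left(-12\right) \left(- \frac{9}{18820}\right) = \frac{27}{4705}$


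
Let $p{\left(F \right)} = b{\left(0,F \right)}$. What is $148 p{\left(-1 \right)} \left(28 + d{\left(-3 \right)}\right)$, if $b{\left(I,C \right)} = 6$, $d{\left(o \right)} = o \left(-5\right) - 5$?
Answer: $33744$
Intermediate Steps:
$d{\left(o \right)} = -5 - 5 o$ ($d{\left(o \right)} = - 5 o - 5 = -5 - 5 o$)
$p{\left(F \right)} = 6$
$148 p{\left(-1 \right)} \left(28 + d{\left(-3 \right)}\right) = 148 \cdot 6 \left(28 - -10\right) = 148 \cdot 6 \left(28 + \left(-5 + 15\right)\right) = 148 \cdot 6 \left(28 + 10\right) = 148 \cdot 6 \cdot 38 = 148 \cdot 228 = 33744$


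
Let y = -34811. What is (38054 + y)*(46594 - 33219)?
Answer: 43375125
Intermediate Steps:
(38054 + y)*(46594 - 33219) = (38054 - 34811)*(46594 - 33219) = 3243*13375 = 43375125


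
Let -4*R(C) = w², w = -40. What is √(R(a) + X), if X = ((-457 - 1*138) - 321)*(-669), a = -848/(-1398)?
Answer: 2*√153101 ≈ 782.56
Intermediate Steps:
a = 424/699 (a = -848*(-1/1398) = 424/699 ≈ 0.60658)
R(C) = -400 (R(C) = -¼*(-40)² = -¼*1600 = -400)
X = 612804 (X = ((-457 - 138) - 321)*(-669) = (-595 - 321)*(-669) = -916*(-669) = 612804)
√(R(a) + X) = √(-400 + 612804) = √612404 = 2*√153101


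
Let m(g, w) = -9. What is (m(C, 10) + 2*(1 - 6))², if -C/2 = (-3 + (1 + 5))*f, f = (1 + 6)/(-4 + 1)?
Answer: 361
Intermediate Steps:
f = -7/3 (f = 7/(-3) = 7*(-⅓) = -7/3 ≈ -2.3333)
C = 14 (C = -2*(-3 + (1 + 5))*(-7)/3 = -2*(-3 + 6)*(-7)/3 = -6*(-7)/3 = -2*(-7) = 14)
(m(C, 10) + 2*(1 - 6))² = (-9 + 2*(1 - 6))² = (-9 + 2*(-5))² = (-9 - 10)² = (-19)² = 361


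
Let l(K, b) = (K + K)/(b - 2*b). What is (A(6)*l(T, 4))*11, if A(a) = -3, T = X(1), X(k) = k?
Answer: 33/2 ≈ 16.500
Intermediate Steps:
T = 1
l(K, b) = -2*K/b (l(K, b) = (2*K)/((-b)) = (2*K)*(-1/b) = -2*K/b)
(A(6)*l(T, 4))*11 = -(-6)/4*11 = -3*(-1/2)*11 = (3/2)*11 = 33/2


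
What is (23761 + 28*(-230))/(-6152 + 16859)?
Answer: 17321/10707 ≈ 1.6177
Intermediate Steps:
(23761 + 28*(-230))/(-6152 + 16859) = (23761 - 6440)/10707 = 17321*(1/10707) = 17321/10707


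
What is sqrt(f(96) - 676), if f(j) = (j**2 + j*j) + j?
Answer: 2*sqrt(4463) ≈ 133.61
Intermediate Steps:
f(j) = j + 2*j**2 (f(j) = (j**2 + j**2) + j = 2*j**2 + j = j + 2*j**2)
sqrt(f(96) - 676) = sqrt(96*(1 + 2*96) - 676) = sqrt(96*(1 + 192) - 676) = sqrt(96*193 - 676) = sqrt(18528 - 676) = sqrt(17852) = 2*sqrt(4463)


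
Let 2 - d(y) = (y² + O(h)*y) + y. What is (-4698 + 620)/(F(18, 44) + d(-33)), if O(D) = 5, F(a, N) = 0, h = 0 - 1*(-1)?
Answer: 4078/889 ≈ 4.5872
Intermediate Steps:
h = 1 (h = 0 + 1 = 1)
d(y) = 2 - y² - 6*y (d(y) = 2 - ((y² + 5*y) + y) = 2 - (y² + 6*y) = 2 + (-y² - 6*y) = 2 - y² - 6*y)
(-4698 + 620)/(F(18, 44) + d(-33)) = (-4698 + 620)/(0 + (2 - 1*(-33)² - 6*(-33))) = -4078/(0 + (2 - 1*1089 + 198)) = -4078/(0 + (2 - 1089 + 198)) = -4078/(0 - 889) = -4078/(-889) = -4078*(-1/889) = 4078/889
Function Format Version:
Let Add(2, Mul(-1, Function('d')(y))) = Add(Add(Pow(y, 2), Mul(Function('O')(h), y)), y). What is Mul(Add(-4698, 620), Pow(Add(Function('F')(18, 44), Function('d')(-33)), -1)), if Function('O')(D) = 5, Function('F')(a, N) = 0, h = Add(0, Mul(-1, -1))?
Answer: Rational(4078, 889) ≈ 4.5872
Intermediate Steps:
h = 1 (h = Add(0, 1) = 1)
Function('d')(y) = Add(2, Mul(-1, Pow(y, 2)), Mul(-6, y)) (Function('d')(y) = Add(2, Mul(-1, Add(Add(Pow(y, 2), Mul(5, y)), y))) = Add(2, Mul(-1, Add(Pow(y, 2), Mul(6, y)))) = Add(2, Add(Mul(-1, Pow(y, 2)), Mul(-6, y))) = Add(2, Mul(-1, Pow(y, 2)), Mul(-6, y)))
Mul(Add(-4698, 620), Pow(Add(Function('F')(18, 44), Function('d')(-33)), -1)) = Mul(Add(-4698, 620), Pow(Add(0, Add(2, Mul(-1, Pow(-33, 2)), Mul(-6, -33))), -1)) = Mul(-4078, Pow(Add(0, Add(2, Mul(-1, 1089), 198)), -1)) = Mul(-4078, Pow(Add(0, Add(2, -1089, 198)), -1)) = Mul(-4078, Pow(Add(0, -889), -1)) = Mul(-4078, Pow(-889, -1)) = Mul(-4078, Rational(-1, 889)) = Rational(4078, 889)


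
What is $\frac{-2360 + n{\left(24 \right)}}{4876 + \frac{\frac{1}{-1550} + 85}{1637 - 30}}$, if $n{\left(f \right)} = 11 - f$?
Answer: $- \frac{5910787050}{12145516349} \approx -0.48666$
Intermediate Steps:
$\frac{-2360 + n{\left(24 \right)}}{4876 + \frac{\frac{1}{-1550} + 85}{1637 - 30}} = \frac{-2360 + \left(11 - 24\right)}{4876 + \frac{\frac{1}{-1550} + 85}{1637 - 30}} = \frac{-2360 + \left(11 - 24\right)}{4876 + \frac{- \frac{1}{1550} + 85}{1607}} = \frac{-2360 - 13}{4876 + \frac{131749}{1550} \cdot \frac{1}{1607}} = - \frac{2373}{4876 + \frac{131749}{2490850}} = - \frac{2373}{\frac{12145516349}{2490850}} = \left(-2373\right) \frac{2490850}{12145516349} = - \frac{5910787050}{12145516349}$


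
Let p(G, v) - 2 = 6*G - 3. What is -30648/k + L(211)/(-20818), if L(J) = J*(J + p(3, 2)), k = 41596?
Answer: -329891304/108243191 ≈ -3.0477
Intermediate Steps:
p(G, v) = -1 + 6*G (p(G, v) = 2 + (6*G - 3) = 2 + (-3 + 6*G) = -1 + 6*G)
L(J) = J*(17 + J) (L(J) = J*(J + (-1 + 6*3)) = J*(J + (-1 + 18)) = J*(J + 17) = J*(17 + J))
-30648/k + L(211)/(-20818) = -30648/41596 + (211*(17 + 211))/(-20818) = -30648*1/41596 + (211*228)*(-1/20818) = -7662/10399 + 48108*(-1/20818) = -7662/10399 - 24054/10409 = -329891304/108243191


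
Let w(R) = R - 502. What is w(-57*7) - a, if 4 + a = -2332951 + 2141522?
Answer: 190532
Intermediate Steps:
w(R) = -502 + R
a = -191433 (a = -4 + (-2332951 + 2141522) = -4 - 191429 = -191433)
w(-57*7) - a = (-502 - 57*7) - 1*(-191433) = (-502 - 399) + 191433 = -901 + 191433 = 190532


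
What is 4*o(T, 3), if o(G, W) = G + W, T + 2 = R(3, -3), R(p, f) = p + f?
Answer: 4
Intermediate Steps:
R(p, f) = f + p
T = -2 (T = -2 + (-3 + 3) = -2 + 0 = -2)
4*o(T, 3) = 4*(-2 + 3) = 4*1 = 4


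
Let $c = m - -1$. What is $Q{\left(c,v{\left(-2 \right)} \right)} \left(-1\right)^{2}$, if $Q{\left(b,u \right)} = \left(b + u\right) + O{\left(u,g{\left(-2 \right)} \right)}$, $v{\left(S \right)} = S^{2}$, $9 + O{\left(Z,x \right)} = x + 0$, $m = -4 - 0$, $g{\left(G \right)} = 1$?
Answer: $-7$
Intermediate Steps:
$m = -4$ ($m = -4 + 0 = -4$)
$c = -3$ ($c = -4 - -1 = -4 + 1 = -3$)
$O{\left(Z,x \right)} = -9 + x$ ($O{\left(Z,x \right)} = -9 + \left(x + 0\right) = -9 + x$)
$Q{\left(b,u \right)} = -8 + b + u$ ($Q{\left(b,u \right)} = \left(b + u\right) + \left(-9 + 1\right) = \left(b + u\right) - 8 = -8 + b + u$)
$Q{\left(c,v{\left(-2 \right)} \right)} \left(-1\right)^{2} = \left(-8 - 3 + \left(-2\right)^{2}\right) \left(-1\right)^{2} = \left(-8 - 3 + 4\right) 1 = \left(-7\right) 1 = -7$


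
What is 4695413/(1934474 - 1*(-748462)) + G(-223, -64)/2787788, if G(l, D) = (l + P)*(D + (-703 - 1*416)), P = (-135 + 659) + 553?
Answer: 2594823517123/1869864196392 ≈ 1.3877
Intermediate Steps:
P = 1077 (P = 524 + 553 = 1077)
G(l, D) = (-1119 + D)*(1077 + l) (G(l, D) = (l + 1077)*(D + (-703 - 1*416)) = (1077 + l)*(D + (-703 - 416)) = (1077 + l)*(D - 1119) = (1077 + l)*(-1119 + D) = (-1119 + D)*(1077 + l))
4695413/(1934474 - 1*(-748462)) + G(-223, -64)/2787788 = 4695413/(1934474 - 1*(-748462)) + (-1205163 - 1119*(-223) + 1077*(-64) - 64*(-223))/2787788 = 4695413/(1934474 + 748462) + (-1205163 + 249537 - 68928 + 14272)*(1/2787788) = 4695413/2682936 - 1010282*1/2787788 = 4695413*(1/2682936) - 505141/1393894 = 4695413/2682936 - 505141/1393894 = 2594823517123/1869864196392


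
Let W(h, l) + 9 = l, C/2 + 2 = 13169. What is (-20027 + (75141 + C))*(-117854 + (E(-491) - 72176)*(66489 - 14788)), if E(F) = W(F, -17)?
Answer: -304048108924288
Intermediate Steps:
C = 26334 (C = -4 + 2*13169 = -4 + 26338 = 26334)
W(h, l) = -9 + l
E(F) = -26 (E(F) = -9 - 17 = -26)
(-20027 + (75141 + C))*(-117854 + (E(-491) - 72176)*(66489 - 14788)) = (-20027 + (75141 + 26334))*(-117854 + (-26 - 72176)*(66489 - 14788)) = (-20027 + 101475)*(-117854 - 72202*51701) = 81448*(-117854 - 3732915602) = 81448*(-3733033456) = -304048108924288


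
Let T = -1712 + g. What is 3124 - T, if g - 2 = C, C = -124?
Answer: 4958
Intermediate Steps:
g = -122 (g = 2 - 124 = -122)
T = -1834 (T = -1712 - 122 = -1834)
3124 - T = 3124 - 1*(-1834) = 3124 + 1834 = 4958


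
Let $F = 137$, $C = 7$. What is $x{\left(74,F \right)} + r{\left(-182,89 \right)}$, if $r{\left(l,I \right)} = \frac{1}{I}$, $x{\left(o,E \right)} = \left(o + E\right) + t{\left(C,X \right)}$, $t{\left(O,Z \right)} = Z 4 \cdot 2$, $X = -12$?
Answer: $\frac{10236}{89} \approx 115.01$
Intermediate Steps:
$t{\left(O,Z \right)} = 8 Z$ ($t{\left(O,Z \right)} = 4 Z 2 = 8 Z$)
$x{\left(o,E \right)} = -96 + E + o$ ($x{\left(o,E \right)} = \left(o + E\right) + 8 \left(-12\right) = \left(E + o\right) - 96 = -96 + E + o$)
$x{\left(74,F \right)} + r{\left(-182,89 \right)} = \left(-96 + 137 + 74\right) + \frac{1}{89} = 115 + \frac{1}{89} = \frac{10236}{89}$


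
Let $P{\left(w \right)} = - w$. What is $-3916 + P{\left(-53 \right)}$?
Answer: $-3863$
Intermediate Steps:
$-3916 + P{\left(-53 \right)} = -3916 - -53 = -3916 + 53 = -3863$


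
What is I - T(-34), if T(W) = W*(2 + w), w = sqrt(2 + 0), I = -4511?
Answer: -4443 + 34*sqrt(2) ≈ -4394.9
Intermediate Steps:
w = sqrt(2) ≈ 1.4142
T(W) = W*(2 + sqrt(2))
I - T(-34) = -4511 - (-34)*(2 + sqrt(2)) = -4511 - (-68 - 34*sqrt(2)) = -4511 + (68 + 34*sqrt(2)) = -4443 + 34*sqrt(2)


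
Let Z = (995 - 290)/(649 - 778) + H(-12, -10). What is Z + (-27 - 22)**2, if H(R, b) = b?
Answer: 102578/43 ≈ 2385.5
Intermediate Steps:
Z = -665/43 (Z = (995 - 290)/(649 - 778) - 10 = 705/(-129) - 10 = 705*(-1/129) - 10 = -235/43 - 10 = -665/43 ≈ -15.465)
Z + (-27 - 22)**2 = -665/43 + (-27 - 22)**2 = -665/43 + (-49)**2 = -665/43 + 2401 = 102578/43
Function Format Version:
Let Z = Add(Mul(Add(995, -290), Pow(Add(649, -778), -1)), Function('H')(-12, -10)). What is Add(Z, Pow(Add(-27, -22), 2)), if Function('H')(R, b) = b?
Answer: Rational(102578, 43) ≈ 2385.5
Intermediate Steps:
Z = Rational(-665, 43) (Z = Add(Mul(Add(995, -290), Pow(Add(649, -778), -1)), -10) = Add(Mul(705, Pow(-129, -1)), -10) = Add(Mul(705, Rational(-1, 129)), -10) = Add(Rational(-235, 43), -10) = Rational(-665, 43) ≈ -15.465)
Add(Z, Pow(Add(-27, -22), 2)) = Add(Rational(-665, 43), Pow(Add(-27, -22), 2)) = Add(Rational(-665, 43), Pow(-49, 2)) = Add(Rational(-665, 43), 2401) = Rational(102578, 43)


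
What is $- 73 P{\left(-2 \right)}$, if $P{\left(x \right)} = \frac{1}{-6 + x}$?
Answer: $\frac{73}{8} \approx 9.125$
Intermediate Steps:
$- 73 P{\left(-2 \right)} = - \frac{73}{-6 - 2} = - \frac{73}{-8} = \left(-73\right) \left(- \frac{1}{8}\right) = \frac{73}{8}$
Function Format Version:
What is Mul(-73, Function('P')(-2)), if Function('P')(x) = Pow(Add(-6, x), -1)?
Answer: Rational(73, 8) ≈ 9.1250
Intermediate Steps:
Mul(-73, Function('P')(-2)) = Mul(-73, Pow(Add(-6, -2), -1)) = Mul(-73, Pow(-8, -1)) = Mul(-73, Rational(-1, 8)) = Rational(73, 8)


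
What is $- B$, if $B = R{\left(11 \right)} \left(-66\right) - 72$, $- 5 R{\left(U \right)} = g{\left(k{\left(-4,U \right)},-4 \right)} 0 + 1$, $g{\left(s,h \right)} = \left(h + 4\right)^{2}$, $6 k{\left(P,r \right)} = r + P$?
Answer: $\frac{294}{5} \approx 58.8$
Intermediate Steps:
$k{\left(P,r \right)} = \frac{P}{6} + \frac{r}{6}$ ($k{\left(P,r \right)} = \frac{r + P}{6} = \frac{P + r}{6} = \frac{P}{6} + \frac{r}{6}$)
$g{\left(s,h \right)} = \left(4 + h\right)^{2}$
$R{\left(U \right)} = - \frac{1}{5}$ ($R{\left(U \right)} = - \frac{\left(4 - 4\right)^{2} \cdot 0 + 1}{5} = - \frac{0^{2} \cdot 0 + 1}{5} = - \frac{0 \cdot 0 + 1}{5} = - \frac{0 + 1}{5} = \left(- \frac{1}{5}\right) 1 = - \frac{1}{5}$)
$B = - \frac{294}{5}$ ($B = \left(- \frac{1}{5}\right) \left(-66\right) - 72 = \frac{66}{5} - 72 = - \frac{294}{5} \approx -58.8$)
$- B = \left(-1\right) \left(- \frac{294}{5}\right) = \frac{294}{5}$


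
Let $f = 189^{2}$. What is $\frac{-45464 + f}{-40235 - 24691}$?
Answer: $\frac{9743}{64926} \approx 0.15006$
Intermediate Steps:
$f = 35721$
$\frac{-45464 + f}{-40235 - 24691} = \frac{-45464 + 35721}{-40235 - 24691} = - \frac{9743}{-64926} = \left(-9743\right) \left(- \frac{1}{64926}\right) = \frac{9743}{64926}$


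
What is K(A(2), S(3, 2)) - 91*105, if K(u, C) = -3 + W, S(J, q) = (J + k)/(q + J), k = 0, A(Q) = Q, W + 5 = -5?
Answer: -9568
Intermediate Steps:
W = -10 (W = -5 - 5 = -10)
S(J, q) = J/(J + q) (S(J, q) = (J + 0)/(q + J) = J/(J + q))
K(u, C) = -13 (K(u, C) = -3 - 10 = -13)
K(A(2), S(3, 2)) - 91*105 = -13 - 91*105 = -13 - 9555 = -9568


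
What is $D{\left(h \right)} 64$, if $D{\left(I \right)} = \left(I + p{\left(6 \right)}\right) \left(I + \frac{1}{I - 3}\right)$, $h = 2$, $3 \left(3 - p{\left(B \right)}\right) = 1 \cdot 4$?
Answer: $\frac{704}{3} \approx 234.67$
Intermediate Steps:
$p{\left(B \right)} = \frac{5}{3}$ ($p{\left(B \right)} = 3 - \frac{1 \cdot 4}{3} = 3 - \frac{4}{3} = \frac{5}{3}$)
$D{\left(I \right)} = \left(\frac{5}{3} + I\right) \left(I + \frac{1}{-3 + I}\right)$ ($D{\left(I \right)} = \left(I + \frac{5}{3}\right) \left(I + \frac{1}{I - 3}\right) = \left(\frac{5}{3} + I\right) \left(I + \frac{1}{-3 + I}\right)$)
$D{\left(h \right)} 64 = \frac{5 - 24 - 4 \cdot 2^{2} + 3 \cdot 2^{3}}{3 \left(-3 + 2\right)} 64 = \frac{5 - 24 - 16 + 3 \cdot 8}{3 \left(-1\right)} 64 = \frac{1}{3} \left(-1\right) \left(5 - 24 - 16 + 24\right) 64 = \frac{1}{3} \left(-1\right) \left(-11\right) 64 = \frac{11}{3} \cdot 64 = \frac{704}{3}$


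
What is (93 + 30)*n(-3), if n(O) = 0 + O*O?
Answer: 1107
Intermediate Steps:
n(O) = O**2 (n(O) = 0 + O**2 = O**2)
(93 + 30)*n(-3) = (93 + 30)*(-3)**2 = 123*9 = 1107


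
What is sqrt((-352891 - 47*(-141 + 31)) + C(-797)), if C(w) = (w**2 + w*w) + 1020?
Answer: sqrt(923717) ≈ 961.10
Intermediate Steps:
C(w) = 1020 + 2*w**2 (C(w) = (w**2 + w**2) + 1020 = 2*w**2 + 1020 = 1020 + 2*w**2)
sqrt((-352891 - 47*(-141 + 31)) + C(-797)) = sqrt((-352891 - 47*(-141 + 31)) + (1020 + 2*(-797)**2)) = sqrt((-352891 - 47*(-110)) + (1020 + 2*635209)) = sqrt((-352891 - 1*(-5170)) + (1020 + 1270418)) = sqrt((-352891 + 5170) + 1271438) = sqrt(-347721 + 1271438) = sqrt(923717)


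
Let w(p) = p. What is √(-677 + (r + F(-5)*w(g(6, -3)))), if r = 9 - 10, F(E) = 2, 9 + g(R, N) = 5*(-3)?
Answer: 11*I*√6 ≈ 26.944*I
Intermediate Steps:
g(R, N) = -24 (g(R, N) = -9 + 5*(-3) = -9 - 15 = -24)
r = -1
√(-677 + (r + F(-5)*w(g(6, -3)))) = √(-677 + (-1 + 2*(-24))) = √(-677 + (-1 - 48)) = √(-677 - 49) = √(-726) = 11*I*√6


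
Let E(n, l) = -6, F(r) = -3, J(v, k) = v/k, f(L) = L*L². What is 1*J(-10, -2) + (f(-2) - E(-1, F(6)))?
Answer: 3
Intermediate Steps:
f(L) = L³
1*J(-10, -2) + (f(-2) - E(-1, F(6))) = 1*(-10/(-2)) + ((-2)³ - 1*(-6)) = 1*(-10*(-½)) + (-8 + 6) = 1*5 - 2 = 5 - 2 = 3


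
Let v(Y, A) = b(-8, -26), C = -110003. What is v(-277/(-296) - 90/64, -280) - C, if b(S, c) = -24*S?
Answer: 110195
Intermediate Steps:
v(Y, A) = 192 (v(Y, A) = -24*(-8) = 192)
v(-277/(-296) - 90/64, -280) - C = 192 - 1*(-110003) = 192 + 110003 = 110195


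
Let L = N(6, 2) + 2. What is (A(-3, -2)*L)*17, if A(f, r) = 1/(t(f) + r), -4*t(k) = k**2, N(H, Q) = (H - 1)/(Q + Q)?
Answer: -13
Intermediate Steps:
N(H, Q) = (-1 + H)/(2*Q) (N(H, Q) = (-1 + H)/((2*Q)) = (-1 + H)*(1/(2*Q)) = (-1 + H)/(2*Q))
t(k) = -k**2/4
A(f, r) = 1/(r - f**2/4) (A(f, r) = 1/(-f**2/4 + r) = 1/(r - f**2/4))
L = 13/4 (L = (1/2)*(-1 + 6)/2 + 2 = (1/2)*(1/2)*5 + 2 = 5/4 + 2 = 13/4 ≈ 3.2500)
(A(-3, -2)*L)*17 = ((4/(-1*(-3)**2 + 4*(-2)))*(13/4))*17 = ((4/(-1*9 - 8))*(13/4))*17 = ((4/(-9 - 8))*(13/4))*17 = ((4/(-17))*(13/4))*17 = ((4*(-1/17))*(13/4))*17 = -4/17*13/4*17 = -13/17*17 = -13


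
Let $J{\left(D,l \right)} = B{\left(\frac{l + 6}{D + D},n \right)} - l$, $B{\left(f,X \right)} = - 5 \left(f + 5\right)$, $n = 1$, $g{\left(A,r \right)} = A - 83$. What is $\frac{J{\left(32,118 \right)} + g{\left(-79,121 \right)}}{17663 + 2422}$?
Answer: $- \frac{1007}{64272} \approx -0.015668$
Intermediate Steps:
$g{\left(A,r \right)} = -83 + A$
$B{\left(f,X \right)} = -25 - 5 f$ ($B{\left(f,X \right)} = - 5 \left(5 + f\right) = -25 - 5 f$)
$J{\left(D,l \right)} = -25 - l - \frac{5 \left(6 + l\right)}{2 D}$ ($J{\left(D,l \right)} = \left(-25 - 5 \frac{l + 6}{D + D}\right) - l = \left(-25 - 5 \frac{6 + l}{2 D}\right) - l = \left(-25 - \frac{5 \left(6 + l\right)}{2 D}\right) - l = -25 - l - \frac{5 \left(6 + l\right)}{2 D}$)
$\frac{J{\left(32,118 \right)} + g{\left(-79,121 \right)}}{17663 + 2422} = \frac{\frac{-15 - 295 + 32 \left(-25 - 118\right)}{32} - 162}{17663 + 2422} = \frac{\frac{-15 - 295 + 32 \left(-25 - 118\right)}{32} - 162}{20085} = \left(\frac{-15 - 295 + 32 \left(-143\right)}{32} - 162\right) \frac{1}{20085} = \left(\frac{-15 - 295 - 4576}{32} - 162\right) \frac{1}{20085} = \left(\frac{1}{32} \left(-4886\right) - 162\right) \frac{1}{20085} = \left(- \frac{2443}{16} - 162\right) \frac{1}{20085} = \left(- \frac{5035}{16}\right) \frac{1}{20085} = - \frac{1007}{64272}$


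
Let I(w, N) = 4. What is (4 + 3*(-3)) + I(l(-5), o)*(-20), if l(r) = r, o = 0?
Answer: -85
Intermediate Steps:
(4 + 3*(-3)) + I(l(-5), o)*(-20) = (4 + 3*(-3)) + 4*(-20) = (4 - 9) - 80 = -5 - 80 = -85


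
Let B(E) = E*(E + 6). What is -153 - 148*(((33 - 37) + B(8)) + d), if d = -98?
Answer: -1633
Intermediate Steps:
B(E) = E*(6 + E)
-153 - 148*(((33 - 37) + B(8)) + d) = -153 - 148*(((33 - 37) + 8*(6 + 8)) - 98) = -153 - 148*((-4 + 8*14) - 98) = -153 - 148*((-4 + 112) - 98) = -153 - 148*(108 - 98) = -153 - 148*10 = -153 - 1480 = -1633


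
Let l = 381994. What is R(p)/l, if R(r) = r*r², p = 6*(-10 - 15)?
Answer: -1687500/190997 ≈ -8.8352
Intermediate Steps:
p = -150 (p = 6*(-25) = -150)
R(r) = r³
R(p)/l = (-150)³/381994 = -3375000*1/381994 = -1687500/190997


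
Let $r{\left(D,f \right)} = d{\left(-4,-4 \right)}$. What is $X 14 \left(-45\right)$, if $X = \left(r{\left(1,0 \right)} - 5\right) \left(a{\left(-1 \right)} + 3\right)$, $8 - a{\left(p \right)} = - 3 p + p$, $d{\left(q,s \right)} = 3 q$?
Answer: $96390$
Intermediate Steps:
$r{\left(D,f \right)} = -12$ ($r{\left(D,f \right)} = 3 \left(-4\right) = -12$)
$a{\left(p \right)} = 8 + 2 p$ ($a{\left(p \right)} = 8 - \left(- 3 p + p\right) = 8 - - 2 p = 8 + 2 p$)
$X = -153$ ($X = \left(-12 - 5\right) \left(\left(8 + 2 \left(-1\right)\right) + 3\right) = - 17 \left(\left(8 - 2\right) + 3\right) = - 17 \left(6 + 3\right) = \left(-17\right) 9 = -153$)
$X 14 \left(-45\right) = \left(-153\right) 14 \left(-45\right) = \left(-2142\right) \left(-45\right) = 96390$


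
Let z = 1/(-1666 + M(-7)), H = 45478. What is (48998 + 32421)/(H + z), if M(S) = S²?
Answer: 131654523/73537925 ≈ 1.7903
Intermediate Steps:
z = -1/1617 (z = 1/(-1666 + (-7)²) = 1/(-1666 + 49) = 1/(-1617) = -1/1617 ≈ -0.00061843)
(48998 + 32421)/(H + z) = (48998 + 32421)/(45478 - 1/1617) = 81419/(73537925/1617) = 81419*(1617/73537925) = 131654523/73537925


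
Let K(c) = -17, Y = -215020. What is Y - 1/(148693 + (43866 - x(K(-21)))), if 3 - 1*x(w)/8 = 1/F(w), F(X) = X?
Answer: -703779166757/3273087 ≈ -2.1502e+5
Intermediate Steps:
x(w) = 24 - 8/w
Y - 1/(148693 + (43866 - x(K(-21)))) = -215020 - 1/(148693 + (43866 - (24 - 8/(-17)))) = -215020 - 1/(148693 + (43866 - (24 - 8*(-1/17)))) = -215020 - 1/(148693 + (43866 - (24 + 8/17))) = -215020 - 1/(148693 + (43866 - 1*416/17)) = -215020 - 1/(148693 + (43866 - 416/17)) = -215020 - 1/(148693 + 745306/17) = -215020 - 1/3273087/17 = -215020 - 1*17/3273087 = -215020 - 17/3273087 = -703779166757/3273087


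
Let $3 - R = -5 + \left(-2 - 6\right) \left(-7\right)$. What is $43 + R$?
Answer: $-5$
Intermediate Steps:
$R = -48$ ($R = 3 - \left(-5 + \left(-2 - 6\right) \left(-7\right)\right) = 3 - \left(-5 - -56\right) = 3 - \left(-5 + 56\right) = 3 - 51 = -48$)
$43 + R = 43 - 48 = -5$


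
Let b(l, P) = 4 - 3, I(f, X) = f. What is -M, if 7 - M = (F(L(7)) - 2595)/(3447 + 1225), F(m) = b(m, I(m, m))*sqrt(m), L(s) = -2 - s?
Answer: -35299/4672 + 3*I/4672 ≈ -7.5554 + 0.00064212*I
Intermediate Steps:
b(l, P) = 1
F(m) = sqrt(m) (F(m) = 1*sqrt(m) = sqrt(m))
M = 35299/4672 - 3*I/4672 (M = 7 - (sqrt(-2 - 1*7) - 2595)/(3447 + 1225) = 7 - (sqrt(-2 - 7) - 2595)/4672 = 7 - (sqrt(-9) - 2595)/4672 = 7 - (3*I - 2595)/4672 = 7 - (-2595 + 3*I)/4672 = 7 - (-2595/4672 + 3*I/4672) = 7 + (2595/4672 - 3*I/4672) = 35299/4672 - 3*I/4672 ≈ 7.5554 - 0.00064212*I)
-M = -(35299/4672 - 3*I/4672) = -35299/4672 + 3*I/4672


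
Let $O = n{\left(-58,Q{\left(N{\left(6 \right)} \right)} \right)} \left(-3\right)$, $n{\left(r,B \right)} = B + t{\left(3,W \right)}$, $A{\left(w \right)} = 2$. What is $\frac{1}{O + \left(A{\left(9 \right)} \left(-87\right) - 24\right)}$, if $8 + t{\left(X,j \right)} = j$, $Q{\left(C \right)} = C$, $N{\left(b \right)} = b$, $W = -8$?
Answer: $- \frac{1}{168} \approx -0.0059524$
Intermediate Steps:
$t{\left(X,j \right)} = -8 + j$
$n{\left(r,B \right)} = -16 + B$ ($n{\left(r,B \right)} = B - 16 = -16 + B$)
$O = 30$ ($O = \left(-16 + 6\right) \left(-3\right) = \left(-10\right) \left(-3\right) = 30$)
$\frac{1}{O + \left(A{\left(9 \right)} \left(-87\right) - 24\right)} = \frac{1}{30 + \left(2 \left(-87\right) - 24\right)} = \frac{1}{30 - 198} = \frac{1}{-168} = - \frac{1}{168}$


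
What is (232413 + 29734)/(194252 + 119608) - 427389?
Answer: -134140049393/313860 ≈ -4.2739e+5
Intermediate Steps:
(232413 + 29734)/(194252 + 119608) - 427389 = 262147/313860 - 427389 = -134140049393/313860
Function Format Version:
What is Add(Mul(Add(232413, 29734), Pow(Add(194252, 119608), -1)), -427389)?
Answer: Rational(-134140049393, 313860) ≈ -4.2739e+5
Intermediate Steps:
Add(Mul(Add(232413, 29734), Pow(Add(194252, 119608), -1)), -427389) = Add(Mul(262147, Pow(313860, -1)), -427389) = Add(Mul(262147, Rational(1, 313860)), -427389) = Add(Rational(262147, 313860), -427389) = Rational(-134140049393, 313860)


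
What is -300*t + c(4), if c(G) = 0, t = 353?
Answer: -105900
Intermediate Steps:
-300*t + c(4) = -300*353 + 0 = -105900 + 0 = -105900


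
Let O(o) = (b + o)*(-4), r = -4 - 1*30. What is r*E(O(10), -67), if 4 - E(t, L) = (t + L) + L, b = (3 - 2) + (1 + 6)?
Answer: -7140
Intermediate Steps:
b = 8 (b = 1 + 7 = 8)
r = -34 (r = -4 - 30 = -34)
O(o) = -32 - 4*o (O(o) = (8 + o)*(-4) = -32 - 4*o)
E(t, L) = 4 - t - 2*L (E(t, L) = 4 - ((t + L) + L) = 4 - ((L + t) + L) = 4 - (t + 2*L) = 4 + (-t - 2*L) = 4 - t - 2*L)
r*E(O(10), -67) = -34*(4 - (-32 - 4*10) - 2*(-67)) = -34*(4 - (-32 - 40) + 134) = -34*(4 - 1*(-72) + 134) = -34*(4 + 72 + 134) = -34*210 = -7140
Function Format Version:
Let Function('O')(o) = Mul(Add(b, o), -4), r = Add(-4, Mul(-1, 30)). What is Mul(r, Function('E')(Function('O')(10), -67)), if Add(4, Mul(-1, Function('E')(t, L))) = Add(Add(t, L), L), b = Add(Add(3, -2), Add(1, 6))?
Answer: -7140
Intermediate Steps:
b = 8 (b = Add(1, 7) = 8)
r = -34 (r = Add(-4, -30) = -34)
Function('O')(o) = Add(-32, Mul(-4, o)) (Function('O')(o) = Mul(Add(8, o), -4) = Add(-32, Mul(-4, o)))
Function('E')(t, L) = Add(4, Mul(-1, t), Mul(-2, L)) (Function('E')(t, L) = Add(4, Mul(-1, Add(Add(t, L), L))) = Add(4, Mul(-1, Add(Add(L, t), L))) = Add(4, Mul(-1, Add(t, Mul(2, L)))) = Add(4, Add(Mul(-1, t), Mul(-2, L))) = Add(4, Mul(-1, t), Mul(-2, L)))
Mul(r, Function('E')(Function('O')(10), -67)) = Mul(-34, Add(4, Mul(-1, Add(-32, Mul(-4, 10))), Mul(-2, -67))) = Mul(-34, Add(4, Mul(-1, Add(-32, -40)), 134)) = Mul(-34, Add(4, Mul(-1, -72), 134)) = Mul(-34, Add(4, 72, 134)) = Mul(-34, 210) = -7140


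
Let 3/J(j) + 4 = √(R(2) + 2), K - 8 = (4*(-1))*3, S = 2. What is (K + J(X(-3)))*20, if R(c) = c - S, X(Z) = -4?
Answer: -680/7 - 30*√2/7 ≈ -103.20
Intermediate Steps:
R(c) = -2 + c (R(c) = c - 1*2 = c - 2 = -2 + c)
K = -4 (K = 8 + (4*(-1))*3 = 8 - 4*3 = 8 - 12 = -4)
J(j) = 3/(-4 + √2) (J(j) = 3/(-4 + √((-2 + 2) + 2)) = 3/(-4 + √(0 + 2)) = 3/(-4 + √2))
(K + J(X(-3)))*20 = (-4 + (-6/7 - 3*√2/14))*20 = (-34/7 - 3*√2/14)*20 = -680/7 - 30*√2/7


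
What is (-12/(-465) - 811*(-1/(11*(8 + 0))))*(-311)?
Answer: -39203727/13640 ≈ -2874.2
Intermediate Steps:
(-12/(-465) - 811*(-1/(11*(8 + 0))))*(-311) = (-12*(-1/465) - 811/(8*(-11)))*(-311) = (4/155 - 811/(-88))*(-311) = (4/155 - 811*(-1/88))*(-311) = (4/155 + 811/88)*(-311) = (126057/13640)*(-311) = -39203727/13640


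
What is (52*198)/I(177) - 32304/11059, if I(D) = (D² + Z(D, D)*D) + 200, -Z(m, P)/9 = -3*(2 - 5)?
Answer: -55188363/23765791 ≈ -2.3222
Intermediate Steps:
Z(m, P) = -81 (Z(m, P) = -(-27)*(2 - 5) = -(-27)*(-3) = -9*9 = -81)
I(D) = 200 + D² - 81*D (I(D) = (D² - 81*D) + 200 = 200 + D² - 81*D)
(52*198)/I(177) - 32304/11059 = (52*198)/(200 + 177² - 81*177) - 32304/11059 = 10296/(200 + 31329 - 14337) - 32304*1/11059 = 10296/17192 - 32304/11059 = 10296*(1/17192) - 32304/11059 = 1287/2149 - 32304/11059 = -55188363/23765791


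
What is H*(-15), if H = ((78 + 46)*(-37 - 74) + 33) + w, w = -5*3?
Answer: 206190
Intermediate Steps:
w = -15
H = -13746 (H = ((78 + 46)*(-37 - 74) + 33) - 15 = (124*(-111) + 33) - 15 = (-13764 + 33) - 15 = -13731 - 15 = -13746)
H*(-15) = -13746*(-15) = 206190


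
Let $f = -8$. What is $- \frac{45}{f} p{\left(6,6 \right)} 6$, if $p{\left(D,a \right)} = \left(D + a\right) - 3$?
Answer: $\frac{1215}{4} \approx 303.75$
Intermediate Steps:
$p{\left(D,a \right)} = -3 + D + a$
$- \frac{45}{f} p{\left(6,6 \right)} 6 = - \frac{45}{-8} \left(-3 + 6 + 6\right) 6 = \left(-45\right) \left(- \frac{1}{8}\right) 9 \cdot 6 = \frac{45}{8} \cdot 9 \cdot 6 = \frac{405}{8} \cdot 6 = \frac{1215}{4}$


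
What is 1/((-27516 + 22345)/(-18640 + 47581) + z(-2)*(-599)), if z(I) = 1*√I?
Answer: -149653911/601050172667803 + 501711307119*I*√2/601050172667803 ≈ -2.4899e-7 + 0.0011805*I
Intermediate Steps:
z(I) = √I
1/((-27516 + 22345)/(-18640 + 47581) + z(-2)*(-599)) = 1/((-27516 + 22345)/(-18640 + 47581) + √(-2)*(-599)) = 1/(-5171/28941 + (I*√2)*(-599)) = 1/(-5171*1/28941 - 599*I*√2) = 1/(-5171/28941 - 599*I*√2)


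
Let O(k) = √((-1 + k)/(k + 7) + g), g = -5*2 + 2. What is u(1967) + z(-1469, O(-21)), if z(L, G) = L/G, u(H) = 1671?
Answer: 1671 + 1469*I*√35/15 ≈ 1671.0 + 579.38*I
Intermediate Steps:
g = -8 (g = -10 + 2 = -8)
O(k) = √(-8 + (-1 + k)/(7 + k)) (O(k) = √((-1 + k)/(k + 7) - 8) = √((-1 + k)/(7 + k) - 8) = √(-8 + (-1 + k)/(7 + k)))
u(1967) + z(-1469, O(-21)) = 1671 - 1469*(-I*√14)/√(-57 - 7*(-21)) = 1671 - 1469*(-I*√14)/√(-57 + 147) = 1671 - 1469*(-I*√35/15) = 1671 - (-1469)*I*√35/15 = 1671 + 1469*I*√35/15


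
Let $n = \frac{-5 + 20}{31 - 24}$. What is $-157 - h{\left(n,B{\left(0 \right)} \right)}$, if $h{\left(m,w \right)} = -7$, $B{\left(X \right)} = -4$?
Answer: $-150$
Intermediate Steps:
$n = \frac{15}{7} \approx 2.1429$
$-157 - h{\left(n,B{\left(0 \right)} \right)} = -157 - -7 = -157 + 7 = -150$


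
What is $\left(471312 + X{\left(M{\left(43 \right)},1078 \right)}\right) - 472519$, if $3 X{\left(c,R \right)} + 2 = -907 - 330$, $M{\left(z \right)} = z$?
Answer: $-1620$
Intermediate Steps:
$X{\left(c,R \right)} = -413$ ($X{\left(c,R \right)} = - \frac{2}{3} + \frac{-907 - 330}{3} = - \frac{2}{3} + \frac{1}{3} \left(-1237\right) = - \frac{2}{3} - \frac{1237}{3} = -413$)
$\left(471312 + X{\left(M{\left(43 \right)},1078 \right)}\right) - 472519 = \left(471312 - 413\right) - 472519 = 470899 - 472519 = -1620$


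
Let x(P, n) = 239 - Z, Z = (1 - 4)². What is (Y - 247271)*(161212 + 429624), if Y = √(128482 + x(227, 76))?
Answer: -146096608556 + 1181672*√32178 ≈ -1.4588e+11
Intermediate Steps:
Z = 9 (Z = (-3)² = 9)
x(P, n) = 230 (x(P, n) = 239 - 1*9 = 239 - 9 = 230)
Y = 2*√32178 (Y = √(128482 + 230) = √128712 = 2*√32178 ≈ 358.76)
(Y - 247271)*(161212 + 429624) = (2*√32178 - 247271)*(161212 + 429624) = (-247271 + 2*√32178)*590836 = -146096608556 + 1181672*√32178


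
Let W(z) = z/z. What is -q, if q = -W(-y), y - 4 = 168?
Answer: 1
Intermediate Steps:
y = 172 (y = 4 + 168 = 172)
W(z) = 1
q = -1 (q = -1*1 = -1)
-q = -1*(-1) = 1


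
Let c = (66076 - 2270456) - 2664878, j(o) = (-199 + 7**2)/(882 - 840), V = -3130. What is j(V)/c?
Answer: 25/34084806 ≈ 7.3346e-7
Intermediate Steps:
j(o) = -25/7 (j(o) = (-199 + 49)/42 = -150*1/42 = -25/7)
c = -4869258 (c = -2204380 - 2664878 = -4869258)
j(V)/c = -25/7/(-4869258) = -25/7*(-1/4869258) = 25/34084806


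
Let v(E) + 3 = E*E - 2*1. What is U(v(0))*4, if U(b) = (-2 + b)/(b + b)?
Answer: 14/5 ≈ 2.8000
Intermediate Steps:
v(E) = -5 + E² (v(E) = -3 + (E*E - 2*1) = -3 + (E² - 2) = -3 + (-2 + E²) = -5 + E²)
U(b) = (-2 + b)/(2*b) (U(b) = (-2 + b)/((2*b)) = (-2 + b)*(1/(2*b)) = (-2 + b)/(2*b))
U(v(0))*4 = ((-2 + (-5 + 0²))/(2*(-5 + 0²)))*4 = ((-2 + (-5 + 0))/(2*(-5 + 0)))*4 = ((½)*(-2 - 5)/(-5))*4 = ((½)*(-⅕)*(-7))*4 = (7/10)*4 = 14/5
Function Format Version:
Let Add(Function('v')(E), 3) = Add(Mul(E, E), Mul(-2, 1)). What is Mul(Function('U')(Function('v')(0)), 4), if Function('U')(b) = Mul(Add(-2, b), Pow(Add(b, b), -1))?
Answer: Rational(14, 5) ≈ 2.8000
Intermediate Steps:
Function('v')(E) = Add(-5, Pow(E, 2)) (Function('v')(E) = Add(-3, Add(Mul(E, E), Mul(-2, 1))) = Add(-3, Add(Pow(E, 2), -2)) = Add(-3, Add(-2, Pow(E, 2))) = Add(-5, Pow(E, 2)))
Function('U')(b) = Mul(Rational(1, 2), Pow(b, -1), Add(-2, b)) (Function('U')(b) = Mul(Add(-2, b), Pow(Mul(2, b), -1)) = Mul(Add(-2, b), Mul(Rational(1, 2), Pow(b, -1))) = Mul(Rational(1, 2), Pow(b, -1), Add(-2, b)))
Mul(Function('U')(Function('v')(0)), 4) = Mul(Mul(Rational(1, 2), Pow(Add(-5, Pow(0, 2)), -1), Add(-2, Add(-5, Pow(0, 2)))), 4) = Mul(Mul(Rational(1, 2), Pow(Add(-5, 0), -1), Add(-2, Add(-5, 0))), 4) = Mul(Mul(Rational(1, 2), Pow(-5, -1), Add(-2, -5)), 4) = Mul(Mul(Rational(1, 2), Rational(-1, 5), -7), 4) = Mul(Rational(7, 10), 4) = Rational(14, 5)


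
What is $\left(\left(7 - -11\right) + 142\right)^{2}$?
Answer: $25600$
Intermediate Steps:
$\left(\left(7 - -11\right) + 142\right)^{2} = \left(\left(7 + 11\right) + 142\right)^{2} = \left(18 + 142\right)^{2} = 160^{2} = 25600$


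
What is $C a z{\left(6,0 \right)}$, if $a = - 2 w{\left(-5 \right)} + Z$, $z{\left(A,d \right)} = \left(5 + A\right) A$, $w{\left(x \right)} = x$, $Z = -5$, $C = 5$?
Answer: $1650$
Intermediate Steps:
$z{\left(A,d \right)} = A \left(5 + A\right)$
$a = 5$ ($a = \left(-2\right) \left(-5\right) - 5 = 10 - 5 = 5$)
$C a z{\left(6,0 \right)} = 5 \cdot 5 \cdot 6 \left(5 + 6\right) = 25 \cdot 6 \cdot 11 = 25 \cdot 66 = 1650$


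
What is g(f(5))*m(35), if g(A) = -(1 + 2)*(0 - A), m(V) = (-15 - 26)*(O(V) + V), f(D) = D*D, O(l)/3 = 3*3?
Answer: -190650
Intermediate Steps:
O(l) = 27 (O(l) = 3*(3*3) = 3*9 = 27)
f(D) = D²
m(V) = -1107 - 41*V (m(V) = (-15 - 26)*(27 + V) = -41*(27 + V) = -1107 - 41*V)
g(A) = 3*A (g(A) = -3*(-A) = -(-3)*A = 3*A)
g(f(5))*m(35) = (3*5²)*(-1107 - 41*35) = (3*25)*(-1107 - 1435) = 75*(-2542) = -190650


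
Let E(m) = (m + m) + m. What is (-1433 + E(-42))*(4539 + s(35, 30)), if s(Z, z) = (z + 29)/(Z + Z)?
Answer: -495433051/70 ≈ -7.0776e+6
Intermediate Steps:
s(Z, z) = (29 + z)/(2*Z) (s(Z, z) = (29 + z)/((2*Z)) = (29 + z)*(1/(2*Z)) = (29 + z)/(2*Z))
E(m) = 3*m (E(m) = 2*m + m = 3*m)
(-1433 + E(-42))*(4539 + s(35, 30)) = (-1433 + 3*(-42))*(4539 + (½)*(29 + 30)/35) = (-1433 - 126)*(4539 + (½)*(1/35)*59) = -1559*(4539 + 59/70) = -1559*317789/70 = -495433051/70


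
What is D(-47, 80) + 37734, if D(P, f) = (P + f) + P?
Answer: 37720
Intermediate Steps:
D(P, f) = f + 2*P
D(-47, 80) + 37734 = (80 + 2*(-47)) + 37734 = (80 - 94) + 37734 = -14 + 37734 = 37720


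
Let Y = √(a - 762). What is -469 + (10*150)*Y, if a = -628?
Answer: -469 + 1500*I*√1390 ≈ -469.0 + 55924.0*I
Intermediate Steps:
Y = I*√1390 (Y = √(-628 - 762) = √(-1390) = I*√1390 ≈ 37.283*I)
-469 + (10*150)*Y = -469 + (10*150)*(I*√1390) = -469 + 1500*(I*√1390) = -469 + 1500*I*√1390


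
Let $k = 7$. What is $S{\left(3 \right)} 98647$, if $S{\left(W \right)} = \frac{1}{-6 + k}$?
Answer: $98647$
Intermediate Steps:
$S{\left(W \right)} = 1$ ($S{\left(W \right)} = \frac{1}{-6 + 7} = 1^{-1} = 1$)
$S{\left(3 \right)} 98647 = 1 \cdot 98647 = 98647$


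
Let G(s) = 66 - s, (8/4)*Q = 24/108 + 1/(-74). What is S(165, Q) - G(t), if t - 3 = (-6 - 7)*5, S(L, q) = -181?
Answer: -309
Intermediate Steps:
Q = 139/1332 (Q = (24/108 + 1/(-74))/2 = (24*(1/108) + 1*(-1/74))/2 = (2/9 - 1/74)/2 = (½)*(139/666) = 139/1332 ≈ 0.10435)
t = -62 (t = 3 + (-6 - 7)*5 = 3 - 13*5 = 3 - 65 = -62)
S(165, Q) - G(t) = -181 - (66 - 1*(-62)) = -181 - (66 + 62) = -181 - 1*128 = -181 - 128 = -309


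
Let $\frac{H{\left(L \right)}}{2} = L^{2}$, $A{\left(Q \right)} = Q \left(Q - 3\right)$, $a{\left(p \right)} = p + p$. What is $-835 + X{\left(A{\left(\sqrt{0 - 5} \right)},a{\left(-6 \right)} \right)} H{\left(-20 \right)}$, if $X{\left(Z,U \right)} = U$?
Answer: $-10435$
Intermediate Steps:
$a{\left(p \right)} = 2 p$
$A{\left(Q \right)} = Q \left(-3 + Q\right)$
$H{\left(L \right)} = 2 L^{2}$
$-835 + X{\left(A{\left(\sqrt{0 - 5} \right)},a{\left(-6 \right)} \right)} H{\left(-20 \right)} = -835 + 2 \left(-6\right) 2 \left(-20\right)^{2} = -835 - 12 \cdot 2 \cdot 400 = -835 - 9600 = -10435$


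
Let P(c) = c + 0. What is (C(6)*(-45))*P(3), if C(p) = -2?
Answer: 270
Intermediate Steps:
P(c) = c
(C(6)*(-45))*P(3) = -2*(-45)*3 = 90*3 = 270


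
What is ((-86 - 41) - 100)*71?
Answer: -16117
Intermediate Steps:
((-86 - 41) - 100)*71 = (-127 - 100)*71 = -227*71 = -16117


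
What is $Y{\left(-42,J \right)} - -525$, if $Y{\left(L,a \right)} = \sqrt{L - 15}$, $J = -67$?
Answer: $525 + i \sqrt{57} \approx 525.0 + 7.5498 i$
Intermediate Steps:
$Y{\left(L,a \right)} = \sqrt{-15 + L}$
$Y{\left(-42,J \right)} - -525 = \sqrt{-15 - 42} - -525 = \sqrt{-57} + 525 = i \sqrt{57} + 525 = 525 + i \sqrt{57}$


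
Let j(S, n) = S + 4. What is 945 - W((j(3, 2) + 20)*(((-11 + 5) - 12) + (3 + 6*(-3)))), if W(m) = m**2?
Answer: -792936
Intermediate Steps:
j(S, n) = 4 + S
945 - W((j(3, 2) + 20)*(((-11 + 5) - 12) + (3 + 6*(-3)))) = 945 - (((4 + 3) + 20)*(((-11 + 5) - 12) + (3 + 6*(-3))))**2 = 945 - ((7 + 20)*((-6 - 12) + (3 - 18)))**2 = 945 - (27*(-18 - 15))**2 = 945 - (27*(-33))**2 = 945 - 1*(-891)**2 = 945 - 1*793881 = 945 - 793881 = -792936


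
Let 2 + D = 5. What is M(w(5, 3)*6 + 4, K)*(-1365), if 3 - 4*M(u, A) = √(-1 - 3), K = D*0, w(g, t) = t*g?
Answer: -4095/4 + 1365*I/2 ≈ -1023.8 + 682.5*I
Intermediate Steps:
D = 3 (D = -2 + 5 = 3)
w(g, t) = g*t
K = 0 (K = 3*0 = 0)
M(u, A) = ¾ - I/2 (M(u, A) = ¾ - √(-1 - 3)/4 = ¾ - I/2)
M(w(5, 3)*6 + 4, K)*(-1365) = (¾ - I/2)*(-1365) = -4095/4 + 1365*I/2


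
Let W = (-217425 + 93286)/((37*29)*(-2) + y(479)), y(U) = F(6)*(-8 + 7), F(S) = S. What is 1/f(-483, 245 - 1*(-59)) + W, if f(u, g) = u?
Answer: 59956985/1039416 ≈ 57.683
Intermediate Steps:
y(U) = -6 (y(U) = 6*(-8 + 7) = 6*(-1) = -6)
W = 124139/2152 (W = (-217425 + 93286)/((37*29)*(-2) - 6) = -124139/(1073*(-2) - 6) = -124139/(-2146 - 6) = -124139/(-2152) = -124139*(-1/2152) = 124139/2152 ≈ 57.685)
1/f(-483, 245 - 1*(-59)) + W = 1/(-483) + 124139/2152 = -1/483 + 124139/2152 = 59956985/1039416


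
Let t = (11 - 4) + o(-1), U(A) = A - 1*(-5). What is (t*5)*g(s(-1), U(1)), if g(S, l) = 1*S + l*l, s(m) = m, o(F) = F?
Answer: 1050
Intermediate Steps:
U(A) = 5 + A (U(A) = A + 5 = 5 + A)
g(S, l) = S + l²
t = 6 (t = (11 - 4) - 1 = 7 - 1 = 6)
(t*5)*g(s(-1), U(1)) = (6*5)*(-1 + (5 + 1)²) = 30*(-1 + 6²) = 30*(-1 + 36) = 30*35 = 1050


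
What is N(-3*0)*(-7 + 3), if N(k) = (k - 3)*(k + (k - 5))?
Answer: -60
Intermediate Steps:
N(k) = (-5 + 2*k)*(-3 + k) (N(k) = (-3 + k)*(k + (-5 + k)) = (-3 + k)*(-5 + 2*k) = (-5 + 2*k)*(-3 + k))
N(-3*0)*(-7 + 3) = (15 - (-33)*0 + 2*(-3*0)²)*(-7 + 3) = (15 - 11*0 + 2*0²)*(-4) = (15 + 0 + 2*0)*(-4) = (15 + 0 + 0)*(-4) = 15*(-4) = -60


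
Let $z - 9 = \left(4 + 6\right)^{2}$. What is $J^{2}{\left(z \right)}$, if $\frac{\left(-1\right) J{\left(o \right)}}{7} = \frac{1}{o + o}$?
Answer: $\frac{49}{47524} \approx 0.0010311$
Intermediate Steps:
$z = 109$ ($z = 9 + \left(4 + 6\right)^{2} = 9 + 10^{2} = 9 + 100 = 109$)
$J{\left(o \right)} = - \frac{7}{2 o}$ ($J{\left(o \right)} = - \frac{7}{o + o} = - \frac{7}{2 o}$)
$J^{2}{\left(z \right)} = \left(- \frac{7}{2 \cdot 109}\right)^{2} = \left(\left(- \frac{7}{2}\right) \frac{1}{109}\right)^{2} = \left(- \frac{7}{218}\right)^{2} = \frac{49}{47524}$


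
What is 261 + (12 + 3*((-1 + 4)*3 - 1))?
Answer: 297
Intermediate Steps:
261 + (12 + 3*((-1 + 4)*3 - 1)) = 261 + (12 + 3*(3*3 - 1)) = 261 + (12 + 3*(9 - 1)) = 261 + (12 + 3*8) = 261 + (12 + 24) = 261 + 36 = 297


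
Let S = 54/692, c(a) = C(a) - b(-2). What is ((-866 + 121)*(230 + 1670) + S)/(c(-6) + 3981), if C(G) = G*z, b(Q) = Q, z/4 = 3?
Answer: -489762973/1353206 ≈ -361.93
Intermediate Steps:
z = 12 (z = 4*3 = 12)
C(G) = 12*G (C(G) = G*12 = 12*G)
c(a) = 2 + 12*a (c(a) = 12*a - 1*(-2) = 12*a + 2 = 2 + 12*a)
S = 27/346 (S = 54*(1/692) = 27/346 ≈ 0.078035)
((-866 + 121)*(230 + 1670) + S)/(c(-6) + 3981) = ((-866 + 121)*(230 + 1670) + 27/346)/((2 + 12*(-6)) + 3981) = (-745*1900 + 27/346)/((2 - 72) + 3981) = (-1415500 + 27/346)/(-70 + 3981) = -489762973/346/3911 = -489762973/346*1/3911 = -489762973/1353206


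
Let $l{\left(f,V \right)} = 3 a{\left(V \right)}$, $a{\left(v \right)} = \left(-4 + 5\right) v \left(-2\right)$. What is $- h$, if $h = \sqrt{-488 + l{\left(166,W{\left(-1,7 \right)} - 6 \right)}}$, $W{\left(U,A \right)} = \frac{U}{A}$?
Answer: $- \frac{i \sqrt{22106}}{7} \approx - 21.24 i$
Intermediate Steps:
$a{\left(v \right)} = - 2 v$ ($a{\left(v \right)} = 1 v \left(-2\right) = v \left(-2\right) = - 2 v$)
$l{\left(f,V \right)} = - 6 V$ ($l{\left(f,V \right)} = 3 \left(- 2 V\right) = - 6 V$)
$h = \frac{i \sqrt{22106}}{7}$ ($h = \sqrt{-488 - 6 \left(- \frac{1}{7} - 6\right)} = \sqrt{-488 - - \frac{258}{7}} = \sqrt{-488 + \frac{258}{7}} = \sqrt{- \frac{3158}{7}} = \frac{i \sqrt{22106}}{7} \approx 21.24 i$)
$- h = - \frac{i \sqrt{22106}}{7}$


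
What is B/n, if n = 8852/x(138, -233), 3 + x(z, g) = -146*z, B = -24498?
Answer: 246829599/4426 ≈ 55768.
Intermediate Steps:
x(z, g) = -3 - 146*z
n = -8852/20151 (n = 8852/(-3 - 146*138) = 8852/(-3 - 20148) = 8852/(-20151) = 8852*(-1/20151) = -8852/20151 ≈ -0.43928)
B/n = -24498/(-8852/20151) = -24498*(-20151/8852) = 246829599/4426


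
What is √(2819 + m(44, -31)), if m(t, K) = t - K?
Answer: √2894 ≈ 53.796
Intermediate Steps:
√(2819 + m(44, -31)) = √(2819 + (44 - 1*(-31))) = √(2819 + (44 + 31)) = √(2819 + 75) = √2894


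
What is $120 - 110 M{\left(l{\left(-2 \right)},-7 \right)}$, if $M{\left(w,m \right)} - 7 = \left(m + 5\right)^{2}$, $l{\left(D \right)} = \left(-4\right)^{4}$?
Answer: $-1090$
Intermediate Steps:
$l{\left(D \right)} = 256$
$M{\left(w,m \right)} = 7 + \left(5 + m\right)^{2}$ ($M{\left(w,m \right)} = 7 + \left(m + 5\right)^{2} = 7 + \left(5 + m\right)^{2}$)
$120 - 110 M{\left(l{\left(-2 \right)},-7 \right)} = 120 - 110 \left(7 + \left(5 - 7\right)^{2}\right) = 120 - 110 \left(7 + \left(-2\right)^{2}\right) = 120 - 110 \left(7 + 4\right) = 120 - 1210 = -1090$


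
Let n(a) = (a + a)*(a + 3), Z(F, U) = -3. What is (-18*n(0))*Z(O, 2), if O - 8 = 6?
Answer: 0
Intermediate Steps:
O = 14 (O = 8 + 6 = 14)
n(a) = 2*a*(3 + a) (n(a) = (2*a)*(3 + a) = 2*a*(3 + a))
(-18*n(0))*Z(O, 2) = -36*0*(3 + 0)*(-3) = -36*0*3*(-3) = -18*0*(-3) = 0*(-3) = 0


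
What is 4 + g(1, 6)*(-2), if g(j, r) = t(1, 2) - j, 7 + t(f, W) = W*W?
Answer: 12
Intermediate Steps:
t(f, W) = -7 + W² (t(f, W) = -7 + W*W = -7 + W²)
g(j, r) = -3 - j (g(j, r) = (-7 + 2²) - j = (-7 + 4) - j = -3 - j)
4 + g(1, 6)*(-2) = 4 + (-3 - 1*1)*(-2) = 4 + (-3 - 1)*(-2) = 4 - 4*(-2) = 4 + 8 = 12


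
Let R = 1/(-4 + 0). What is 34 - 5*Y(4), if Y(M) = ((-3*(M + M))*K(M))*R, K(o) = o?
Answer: -86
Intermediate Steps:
R = -¼ (R = 1/(-4) = -¼ ≈ -0.25000)
Y(M) = 3*M²/2 (Y(M) = ((-3*(M + M))*M)*(-¼) = ((-6*M)*M)*(-¼) = -6*M²*(-¼) = 3*M²/2)
34 - 5*Y(4) = 34 - 15*4²/2 = 34 - 15*16/2 = 34 - 5*24 = 34 - 120 = -86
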